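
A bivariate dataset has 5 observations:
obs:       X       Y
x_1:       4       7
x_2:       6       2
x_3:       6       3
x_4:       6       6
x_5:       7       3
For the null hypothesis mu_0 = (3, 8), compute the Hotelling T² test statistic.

Step 1 — sample mean vector:
  mean(X) = (4 + 6 + 6 + 6 + 7) / 5 = 29/5 = 5.8
  mean(Y) = (7 + 2 + 3 + 6 + 3) / 5 = 21/5 = 4.2
  x̄ = (5.8, 4.2),  deviation x̄ - mu_0 = (5.8, 4.2) - (3, 8) = (2.8, -3.8).

Step 2 — sample covariance matrix, S[i,j] = (1/(n-1)) · Σ_k (x_{k,i} - mean_i) · (x_{k,j} - mean_j), divisor n-1 = 4:
  S[X,X] = ((-1.8)·(-1.8) + (0.2)·(0.2) + (0.2)·(0.2) + (0.2)·(0.2) + (1.2)·(1.2)) / 4 = 4.8/4 = 1.2
  S[X,Y] = ((-1.8)·(2.8) + (0.2)·(-2.2) + (0.2)·(-1.2) + (0.2)·(1.8) + (1.2)·(-1.2)) / 4 = -6.8/4 = -1.7
  S[Y,Y] = ((2.8)·(2.8) + (-2.2)·(-2.2) + (-1.2)·(-1.2) + (1.8)·(1.8) + (-1.2)·(-1.2)) / 4 = 18.8/4 = 4.7
  S = [[1.2, -1.7],
 [-1.7, 4.7]].

Step 3 — invert S. det(S) = 1.2·4.7 - (-1.7)² = 2.75.
  S^{-1} = (1/det) · [[d, -b], [-b, a]] = [[1.7091, 0.6182],
 [0.6182, 0.4364]].

Step 4 — quadratic form (x̄ - mu_0)^T · S^{-1} · (x̄ - mu_0):
  S^{-1} · (x̄ - mu_0) = (2.4364, 0.0727),
  (x̄ - mu_0)^T · [...] = (2.8)·(2.4364) + (-3.8)·(0.0727) = 6.5455.

Step 5 — scale by n: T² = 5 · 6.5455 = 32.7273.

T² ≈ 32.7273


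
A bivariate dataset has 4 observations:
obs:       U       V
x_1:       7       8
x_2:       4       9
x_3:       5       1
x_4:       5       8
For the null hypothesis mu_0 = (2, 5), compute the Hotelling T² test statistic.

Step 1 — sample mean vector:
  mean(U) = (7 + 4 + 5 + 5) / 4 = 21/4 = 5.25
  mean(V) = (8 + 9 + 1 + 8) / 4 = 26/4 = 6.5
  x̄ = (5.25, 6.5),  deviation x̄ - mu_0 = (5.25, 6.5) - (2, 5) = (3.25, 1.5).

Step 2 — sample covariance matrix, S[i,j] = (1/(n-1)) · Σ_k (x_{k,i} - mean_i) · (x_{k,j} - mean_j), divisor n-1 = 3:
  S[U,U] = ((1.75)·(1.75) + (-1.25)·(-1.25) + (-0.25)·(-0.25) + (-0.25)·(-0.25)) / 3 = 4.75/3 = 1.5833
  S[U,V] = ((1.75)·(1.5) + (-1.25)·(2.5) + (-0.25)·(-5.5) + (-0.25)·(1.5)) / 3 = 0.5/3 = 0.1667
  S[V,V] = ((1.5)·(1.5) + (2.5)·(2.5) + (-5.5)·(-5.5) + (1.5)·(1.5)) / 3 = 41/3 = 13.6667
  S = [[1.5833, 0.1667],
 [0.1667, 13.6667]].

Step 3 — invert S. det(S) = 1.5833·13.6667 - (0.1667)² = 21.6111.
  S^{-1} = (1/det) · [[d, -b], [-b, a]] = [[0.6324, -0.0077],
 [-0.0077, 0.0733]].

Step 4 — quadratic form (x̄ - mu_0)^T · S^{-1} · (x̄ - mu_0):
  S^{-1} · (x̄ - mu_0) = (2.0437, 0.0848),
  (x̄ - mu_0)^T · [...] = (3.25)·(2.0437) + (1.5)·(0.0848) = 6.7693.

Step 5 — scale by n: T² = 4 · 6.7693 = 27.0771.

T² ≈ 27.0771


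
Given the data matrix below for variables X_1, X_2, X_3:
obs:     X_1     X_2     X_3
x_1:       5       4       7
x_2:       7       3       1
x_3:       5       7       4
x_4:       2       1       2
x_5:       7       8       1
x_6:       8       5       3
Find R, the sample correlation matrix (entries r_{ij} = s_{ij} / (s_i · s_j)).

Step 1 — column means:
  mean(X_1) = (5 + 7 + 5 + 2 + 7 + 8) / 6 = 34/6 = 5.6667
  mean(X_2) = (4 + 3 + 7 + 1 + 8 + 5) / 6 = 28/6 = 4.6667
  mean(X_3) = (7 + 1 + 4 + 2 + 1 + 3) / 6 = 18/6 = 3

Step 2 — sample variances and covariances s[i,j] = (1/(n-1)) · Σ_k (x_{k,i} - mean_i) · (x_{k,j} - mean_j), with n-1 = 5:
  s[X_1,X_1] = ((-0.6667)·(-0.6667) + (1.3333)·(1.3333) + (-0.6667)·(-0.6667) + (-3.6667)·(-3.6667) + (1.3333)·(1.3333) + (2.3333)·(2.3333)) / 5 = 23.3333/5 = 4.6667
  s[X_1,X_2] = ((-0.6667)·(-0.6667) + (1.3333)·(-1.6667) + (-0.6667)·(2.3333) + (-3.6667)·(-3.6667) + (1.3333)·(3.3333) + (2.3333)·(0.3333)) / 5 = 15.3333/5 = 3.0667
  s[X_1,X_3] = ((-0.6667)·(4) + (1.3333)·(-2) + (-0.6667)·(1) + (-3.6667)·(-1) + (1.3333)·(-2) + (2.3333)·(0)) / 5 = -5/5 = -1
  s[X_2,X_2] = ((-0.6667)·(-0.6667) + (-1.6667)·(-1.6667) + (2.3333)·(2.3333) + (-3.6667)·(-3.6667) + (3.3333)·(3.3333) + (0.3333)·(0.3333)) / 5 = 33.3333/5 = 6.6667
  s[X_2,X_3] = ((-0.6667)·(4) + (-1.6667)·(-2) + (2.3333)·(1) + (-3.6667)·(-1) + (3.3333)·(-2) + (0.3333)·(0)) / 5 = 0/5 = 0
  s[X_3,X_3] = ((4)·(4) + (-2)·(-2) + (1)·(1) + (-1)·(-1) + (-2)·(-2) + (0)·(0)) / 5 = 26/5 = 5.2
  Sample standard deviations s_i = √(s[i,i]):
  s(X_1) = √(4.6667) = 2.1602
  s(X_2) = √(6.6667) = 2.582
  s(X_3) = √(5.2) = 2.2804

Step 3 — r_{ij} = s_{ij} / (s_i · s_j):
  r[X_1,X_1] = 1 (diagonal).
  r[X_1,X_2] = 3.0667 / (2.1602 · 2.582) = 3.0667 / 5.5777 = 0.5498
  r[X_1,X_3] = -1 / (2.1602 · 2.2804) = -1 / 4.9261 = -0.203
  r[X_2,X_2] = 1 (diagonal).
  r[X_2,X_3] = 0 / (2.582 · 2.2804) = 0 / 5.8878 = 0
  r[X_3,X_3] = 1 (diagonal).

R is symmetric with unit diagonal. Assembling:

R = [[1, 0.5498, -0.203],
 [0.5498, 1, 0],
 [-0.203, 0, 1]]


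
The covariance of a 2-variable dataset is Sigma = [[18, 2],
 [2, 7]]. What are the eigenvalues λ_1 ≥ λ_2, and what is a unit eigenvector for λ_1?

Step 1 — characteristic polynomial of 2×2 Sigma:
  det(Sigma - λI) = λ² - trace · λ + det = 0.
  trace = 18 + 7 = 25, det = 18·7 - (2)² = 122.
Step 2 — discriminant:
  Δ = trace² - 4·det = 625 - 488 = 137.
Step 3 — eigenvalues:
  λ = (trace ± √Δ)/2 = (25 ± 11.7047)/2,
  λ_1 = 18.3523,  λ_2 = 6.6477.

Step 4 — unit eigenvector for λ_1: solve (Sigma - λ_1 I)v = 0. First row:
  (18 - 18.3523)·v_x + (2)·v_y = 0, i.e. (-0.3523)·v_x + (2)·v_y = 0,
  so v ∝ (b, λ_1 - a) = (2, 0.3523) = u.
  ||u|| = √((2)² + (0.3523)²) = √(4.1242) ≈ 2.0308,
  v_1 = u/||u|| ≈ (0.9848, 0.1735) (||v_1|| = 1).

λ_1 = 18.3523,  λ_2 = 6.6477;  v_1 ≈ (0.9848, 0.1735)


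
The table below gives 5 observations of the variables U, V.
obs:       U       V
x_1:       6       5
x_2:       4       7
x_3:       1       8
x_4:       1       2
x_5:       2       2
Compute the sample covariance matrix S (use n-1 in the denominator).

Step 1 — column means:
  mean(U) = (6 + 4 + 1 + 1 + 2) / 5 = 14/5 = 2.8
  mean(V) = (5 + 7 + 8 + 2 + 2) / 5 = 24/5 = 4.8

Step 2 — sample covariance S[i,j] = (1/(n-1)) · Σ_k (x_{k,i} - mean_i) · (x_{k,j} - mean_j), with n-1 = 4.
  S[U,U] = ((3.2)·(3.2) + (1.2)·(1.2) + (-1.8)·(-1.8) + (-1.8)·(-1.8) + (-0.8)·(-0.8)) / 4 = 18.8/4 = 4.7
  S[U,V] = ((3.2)·(0.2) + (1.2)·(2.2) + (-1.8)·(3.2) + (-1.8)·(-2.8) + (-0.8)·(-2.8)) / 4 = 4.8/4 = 1.2
  S[V,V] = ((0.2)·(0.2) + (2.2)·(2.2) + (3.2)·(3.2) + (-2.8)·(-2.8) + (-2.8)·(-2.8)) / 4 = 30.8/4 = 7.7

S is symmetric (S[j,i] = S[i,j]). Assembling:

S = [[4.7, 1.2],
 [1.2, 7.7]]


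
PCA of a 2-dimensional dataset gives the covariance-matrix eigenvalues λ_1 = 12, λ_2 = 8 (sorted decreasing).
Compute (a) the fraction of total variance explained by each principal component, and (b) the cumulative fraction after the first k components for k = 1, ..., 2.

Step 1 — total variance = trace(Sigma) = Σ λ_i = 12 + 8 = 20.

Step 2 — fraction explained by component i = λ_i / Σ λ:
  PC1: 12/20 = 0.6
  PC2: 8/20 = 0.4

Step 3 — cumulative fraction after k components = (λ_1 + ... + λ_k) / Σ λ:
  k = 1: 12/20 = 0.6
  k = 2: (12 + 8)/20 = 20/20 = 1

Summary (fraction, with percent):

explained: PC1 0.6 (60%), PC2 0.4 (40%);  cumulative: 0.6, 1


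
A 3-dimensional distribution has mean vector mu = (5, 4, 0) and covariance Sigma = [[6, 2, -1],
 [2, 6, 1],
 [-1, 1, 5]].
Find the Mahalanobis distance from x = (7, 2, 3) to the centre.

Step 1 — centre the observation: (x - mu) = (2, -2, 3).

Step 2 — invert Sigma (cofactor / det for 3×3, or solve directly):
  Sigma^{-1} = [[0.2014, -0.0764, 0.0556],
 [-0.0764, 0.2014, -0.0556],
 [0.0556, -0.0556, 0.2222]].

Step 3 — form the quadratic (x - mu)^T · Sigma^{-1} · (x - mu):
  Sigma^{-1} · (x - mu) = (0.7222, -0.7222, 0.8889).
  (x - mu)^T · [Sigma^{-1} · (x - mu)] = (2)·(0.7222) + (-2)·(-0.7222) + (3)·(0.8889) = 5.5556.

Step 4 — take square root: d = √(5.5556) ≈ 2.357.

d(x, mu) = √(5.5556) ≈ 2.357


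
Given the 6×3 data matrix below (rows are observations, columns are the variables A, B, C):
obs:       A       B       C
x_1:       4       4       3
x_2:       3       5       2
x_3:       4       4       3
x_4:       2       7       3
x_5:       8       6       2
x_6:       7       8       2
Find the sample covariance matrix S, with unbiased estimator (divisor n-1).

Step 1 — column means:
  mean(A) = (4 + 3 + 4 + 2 + 8 + 7) / 6 = 28/6 = 4.6667
  mean(B) = (4 + 5 + 4 + 7 + 6 + 8) / 6 = 34/6 = 5.6667
  mean(C) = (3 + 2 + 3 + 3 + 2 + 2) / 6 = 15/6 = 2.5

Step 2 — sample covariance S[i,j] = (1/(n-1)) · Σ_k (x_{k,i} - mean_i) · (x_{k,j} - mean_j), with n-1 = 5.
  S[A,A] = ((-0.6667)·(-0.6667) + (-1.6667)·(-1.6667) + (-0.6667)·(-0.6667) + (-2.6667)·(-2.6667) + (3.3333)·(3.3333) + (2.3333)·(2.3333)) / 5 = 27.3333/5 = 5.4667
  S[A,B] = ((-0.6667)·(-1.6667) + (-1.6667)·(-0.6667) + (-0.6667)·(-1.6667) + (-2.6667)·(1.3333) + (3.3333)·(0.3333) + (2.3333)·(2.3333)) / 5 = 6.3333/5 = 1.2667
  S[A,C] = ((-0.6667)·(0.5) + (-1.6667)·(-0.5) + (-0.6667)·(0.5) + (-2.6667)·(0.5) + (3.3333)·(-0.5) + (2.3333)·(-0.5)) / 5 = -4/5 = -0.8
  S[B,B] = ((-1.6667)·(-1.6667) + (-0.6667)·(-0.6667) + (-1.6667)·(-1.6667) + (1.3333)·(1.3333) + (0.3333)·(0.3333) + (2.3333)·(2.3333)) / 5 = 13.3333/5 = 2.6667
  S[B,C] = ((-1.6667)·(0.5) + (-0.6667)·(-0.5) + (-1.6667)·(0.5) + (1.3333)·(0.5) + (0.3333)·(-0.5) + (2.3333)·(-0.5)) / 5 = -2/5 = -0.4
  S[C,C] = ((0.5)·(0.5) + (-0.5)·(-0.5) + (0.5)·(0.5) + (0.5)·(0.5) + (-0.5)·(-0.5) + (-0.5)·(-0.5)) / 5 = 1.5/5 = 0.3

S is symmetric (S[j,i] = S[i,j]). Assembling:

S = [[5.4667, 1.2667, -0.8],
 [1.2667, 2.6667, -0.4],
 [-0.8, -0.4, 0.3]]


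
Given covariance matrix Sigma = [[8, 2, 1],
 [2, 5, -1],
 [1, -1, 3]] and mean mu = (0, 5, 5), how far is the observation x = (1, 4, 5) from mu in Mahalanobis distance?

Step 1 — centre the observation: (x - mu) = (1, -1, 0).

Step 2 — invert Sigma (cofactor / det for 3×3, or solve directly):
  Sigma^{-1} = [[0.1538, -0.0769, -0.0769],
 [-0.0769, 0.2527, 0.1099],
 [-0.0769, 0.1099, 0.3956]].

Step 3 — form the quadratic (x - mu)^T · Sigma^{-1} · (x - mu):
  Sigma^{-1} · (x - mu) = (0.2308, -0.3297, -0.1868).
  (x - mu)^T · [Sigma^{-1} · (x - mu)] = (1)·(0.2308) + (-1)·(-0.3297) + (0)·(-0.1868) = 0.5604.

Step 4 — take square root: d = √(0.5604) ≈ 0.7486.

d(x, mu) = √(0.5604) ≈ 0.7486


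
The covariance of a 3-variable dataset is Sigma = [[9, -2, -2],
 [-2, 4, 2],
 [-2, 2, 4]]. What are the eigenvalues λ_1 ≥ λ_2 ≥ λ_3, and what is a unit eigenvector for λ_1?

Step 1 — characteristic polynomial p(λ) = det(λI - Sigma) = λ³ - tr·λ² + c_1·λ - det, where tr = trace, c_1 = sum of the principal 2×2 minors, det = det(Sigma):
  tr = 9 + 4 + 4 = 17,
  c_1 = (9·4 - (-2)²) + (9·4 - (-2)²) + (4·4 - (2)²) = 32 + 32 + 12 = 76,
  det = 9·(4·4 - (2)²) - (-2)·((-2)·4 - (2)·(-2)) + (-2)·((-2)·(2) - 4·(-2)) = 9·(12) - (-2)·(-4) + (-2)·(4) = 92.
  So p(λ) = λ³ - 17λ² + 76λ - 92.
Step 2 — look for an integer root (rational root theorem: any rational root is an integer divisor of 92). Testing λ = 2:
  p(2) = 8 - 68 + 152 - 92 = 0  ✓
  Dividing out (λ - 2): p(λ) = (λ - 2)(λ² - 15λ + 46).
Step 3 — remaining eigenvalues from the quadratic λ² - 15λ + 46 = 0:
  Δ = 15² - 4·46 = 225 - 184 = 41,  λ = (15 ± √41)/2 = (15 ± 6.4031)/2 ≈ 10.7016 or 4.2984.
  Sorted: λ_1 = 10.7016,  λ_2 = 4.2984,  λ_3 = 2  (check: sum = 17 = tr ✓).

Step 4 — unit eigenvector for λ_1 ≈ 10.7016: v spans the null space of (Sigma - λ_1 I), whose rows are
  r_1 = (-1.7016, -2, -2),  r_2 = (-2, -6.7016, 2),  r_3 = (-2, 2, -6.7016).
  v is orthogonal to every row, so take v ∝ r_1 × r_2 = ((-2)·(2) - (-2)·(-6.7016), (-2)·(-2) - (-1.7016)·(2), (-1.7016)·(-6.7016) - (-2)·(-2)) ≈ (-17.4031, 7.4031, 7.4031).
  Rescale (multiply by -1 so the first nonzero entry is positive): u = (17.4031, -7.4031, -7.4031).
  ||u|| = √((17.4031)² + (-7.4031)² + (-7.4031)²) = √(412.4812) ≈ 20.3096,  v_1 = u/||u|| ≈ (0.8569, -0.3645, -0.3645) (||v_1|| = 1).

λ_1 = 10.7016,  λ_2 = 4.2984,  λ_3 = 2;  v_1 ≈ (0.8569, -0.3645, -0.3645)


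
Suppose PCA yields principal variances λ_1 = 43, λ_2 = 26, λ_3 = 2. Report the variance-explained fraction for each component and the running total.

Step 1 — total variance = trace(Sigma) = Σ λ_i = 43 + 26 + 2 = 71.

Step 2 — fraction explained by component i = λ_i / Σ λ:
  PC1: 43/71 = 0.6056
  PC2: 26/71 = 0.3662
  PC3: 2/71 = 0.0282

Step 3 — cumulative fraction after k components = (λ_1 + ... + λ_k) / Σ λ:
  k = 1: 43/71 = 0.6056
  k = 2: (43 + 26)/71 = 69/71 = 0.9718
  k = 3: (43 + 26 + 2)/71 = 71/71 = 1

Summary (fraction, with percent):

explained: PC1 0.6056 (60.56%), PC2 0.3662 (36.62%), PC3 0.0282 (2.82%);  cumulative: 0.6056, 0.9718, 1


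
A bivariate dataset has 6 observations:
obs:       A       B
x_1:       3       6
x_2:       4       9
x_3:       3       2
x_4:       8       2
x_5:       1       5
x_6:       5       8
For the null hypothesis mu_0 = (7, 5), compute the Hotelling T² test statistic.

Step 1 — sample mean vector:
  mean(A) = (3 + 4 + 3 + 8 + 1 + 5) / 6 = 24/6 = 4
  mean(B) = (6 + 9 + 2 + 2 + 5 + 8) / 6 = 32/6 = 5.3333
  x̄ = (4, 5.3333),  deviation x̄ - mu_0 = (4, 5.3333) - (7, 5) = (-3, 0.3333).

Step 2 — sample covariance matrix, S[i,j] = (1/(n-1)) · Σ_k (x_{k,i} - mean_i) · (x_{k,j} - mean_j), divisor n-1 = 5:
  S[A,A] = ((-1)·(-1) + (0)·(0) + (-1)·(-1) + (4)·(4) + (-3)·(-3) + (1)·(1)) / 5 = 28/5 = 5.6
  S[A,B] = ((-1)·(0.6667) + (0)·(3.6667) + (-1)·(-3.3333) + (4)·(-3.3333) + (-3)·(-0.3333) + (1)·(2.6667)) / 5 = -7/5 = -1.4
  S[B,B] = ((0.6667)·(0.6667) + (3.6667)·(3.6667) + (-3.3333)·(-3.3333) + (-3.3333)·(-3.3333) + (-0.3333)·(-0.3333) + (2.6667)·(2.6667)) / 5 = 43.3333/5 = 8.6667
  S = [[5.6, -1.4],
 [-1.4, 8.6667]].

Step 3 — invert S. det(S) = 5.6·8.6667 - (-1.4)² = 46.5733.
  S^{-1} = (1/det) · [[d, -b], [-b, a]] = [[0.1861, 0.0301],
 [0.0301, 0.1202]].

Step 4 — quadratic form (x̄ - mu_0)^T · S^{-1} · (x̄ - mu_0):
  S^{-1} · (x̄ - mu_0) = (-0.5482, -0.0501),
  (x̄ - mu_0)^T · [...] = (-3)·(-0.5482) + (0.3333)·(-0.0501) = 1.628.

Step 5 — scale by n: T² = 6 · 1.628 = 9.7681.

T² ≈ 9.7681


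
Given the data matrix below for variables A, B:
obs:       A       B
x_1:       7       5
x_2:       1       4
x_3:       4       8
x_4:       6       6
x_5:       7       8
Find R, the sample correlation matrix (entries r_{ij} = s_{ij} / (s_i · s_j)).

Step 1 — column means:
  mean(A) = (7 + 1 + 4 + 6 + 7) / 5 = 25/5 = 5
  mean(B) = (5 + 4 + 8 + 6 + 8) / 5 = 31/5 = 6.2

Step 2 — sample variances and covariances s[i,j] = (1/(n-1)) · Σ_k (x_{k,i} - mean_i) · (x_{k,j} - mean_j), with n-1 = 4:
  s[A,A] = ((2)·(2) + (-4)·(-4) + (-1)·(-1) + (1)·(1) + (2)·(2)) / 4 = 26/4 = 6.5
  s[A,B] = ((2)·(-1.2) + (-4)·(-2.2) + (-1)·(1.8) + (1)·(-0.2) + (2)·(1.8)) / 4 = 8/4 = 2
  s[B,B] = ((-1.2)·(-1.2) + (-2.2)·(-2.2) + (1.8)·(1.8) + (-0.2)·(-0.2) + (1.8)·(1.8)) / 4 = 12.8/4 = 3.2
  Sample standard deviations s_i = √(s[i,i]):
  s(A) = √(6.5) = 2.5495
  s(B) = √(3.2) = 1.7889

Step 3 — r_{ij} = s_{ij} / (s_i · s_j):
  r[A,A] = 1 (diagonal).
  r[A,B] = 2 / (2.5495 · 1.7889) = 2 / 4.5607 = 0.4385
  r[B,B] = 1 (diagonal).

R is symmetric with unit diagonal. Assembling:

R = [[1, 0.4385],
 [0.4385, 1]]


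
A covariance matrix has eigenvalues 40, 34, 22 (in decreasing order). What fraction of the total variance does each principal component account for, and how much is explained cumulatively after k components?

Step 1 — total variance = trace(Sigma) = Σ λ_i = 40 + 34 + 22 = 96.

Step 2 — fraction explained by component i = λ_i / Σ λ:
  PC1: 40/96 = 0.4167
  PC2: 34/96 = 0.3542
  PC3: 22/96 = 0.2292

Step 3 — cumulative fraction after k components = (λ_1 + ... + λ_k) / Σ λ:
  k = 1: 40/96 = 0.4167
  k = 2: (40 + 34)/96 = 74/96 = 0.7708
  k = 3: (40 + 34 + 22)/96 = 96/96 = 1

Summary (fraction, with percent):

explained: PC1 0.4167 (41.67%), PC2 0.3542 (35.42%), PC3 0.2292 (22.92%);  cumulative: 0.4167, 0.7708, 1


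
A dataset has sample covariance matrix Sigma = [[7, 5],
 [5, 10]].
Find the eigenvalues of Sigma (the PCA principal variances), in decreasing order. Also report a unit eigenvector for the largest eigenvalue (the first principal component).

Step 1 — characteristic polynomial of 2×2 Sigma:
  det(Sigma - λI) = λ² - trace · λ + det = 0.
  trace = 7 + 10 = 17, det = 7·10 - (5)² = 45.
Step 2 — discriminant:
  Δ = trace² - 4·det = 289 - 180 = 109.
Step 3 — eigenvalues:
  λ = (trace ± √Δ)/2 = (17 ± 10.4403)/2,
  λ_1 = 13.7202,  λ_2 = 3.2798.

Step 4 — unit eigenvector for λ_1: solve (Sigma - λ_1 I)v = 0. First row:
  (7 - 13.7202)·v_x + (5)·v_y = 0, i.e. (-6.7202)·v_x + (5)·v_y = 0,
  so v ∝ (b, λ_1 - a) = (5, 6.7202) = u.
  ||u|| = √((5)² + (6.7202)²) = √(70.1605) ≈ 8.3762,
  v_1 = u/||u|| ≈ (0.5969, 0.8023) (||v_1|| = 1).

λ_1 = 13.7202,  λ_2 = 3.2798;  v_1 ≈ (0.5969, 0.8023)


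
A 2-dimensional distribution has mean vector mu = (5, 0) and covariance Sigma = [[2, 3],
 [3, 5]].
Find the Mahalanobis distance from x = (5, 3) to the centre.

Step 1 — centre the observation: (x - mu) = (0, 3).

Step 2 — invert Sigma. det(Sigma) = 2·5 - (3)² = 1.
  Sigma^{-1} = (1/det) · [[d, -b], [-b, a]] = [[5, -3],
 [-3, 2]].

Step 3 — form the quadratic (x - mu)^T · Sigma^{-1} · (x - mu):
  Sigma^{-1} · (x - mu) = (-9, 6).
  (x - mu)^T · [Sigma^{-1} · (x - mu)] = (0)·(-9) + (3)·(6) = 18.

Step 4 — take square root: d = √(18) ≈ 4.2426.

d(x, mu) = √(18) ≈ 4.2426


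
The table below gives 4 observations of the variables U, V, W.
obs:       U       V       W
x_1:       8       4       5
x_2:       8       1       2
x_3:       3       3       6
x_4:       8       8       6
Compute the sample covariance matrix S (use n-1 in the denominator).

Step 1 — column means:
  mean(U) = (8 + 8 + 3 + 8) / 4 = 27/4 = 6.75
  mean(V) = (4 + 1 + 3 + 8) / 4 = 16/4 = 4
  mean(W) = (5 + 2 + 6 + 6) / 4 = 19/4 = 4.75

Step 2 — sample covariance S[i,j] = (1/(n-1)) · Σ_k (x_{k,i} - mean_i) · (x_{k,j} - mean_j), with n-1 = 3.
  S[U,U] = ((1.25)·(1.25) + (1.25)·(1.25) + (-3.75)·(-3.75) + (1.25)·(1.25)) / 3 = 18.75/3 = 6.25
  S[U,V] = ((1.25)·(0) + (1.25)·(-3) + (-3.75)·(-1) + (1.25)·(4)) / 3 = 5/3 = 1.6667
  S[U,W] = ((1.25)·(0.25) + (1.25)·(-2.75) + (-3.75)·(1.25) + (1.25)·(1.25)) / 3 = -6.25/3 = -2.0833
  S[V,V] = ((0)·(0) + (-3)·(-3) + (-1)·(-1) + (4)·(4)) / 3 = 26/3 = 8.6667
  S[V,W] = ((0)·(0.25) + (-3)·(-2.75) + (-1)·(1.25) + (4)·(1.25)) / 3 = 12/3 = 4
  S[W,W] = ((0.25)·(0.25) + (-2.75)·(-2.75) + (1.25)·(1.25) + (1.25)·(1.25)) / 3 = 10.75/3 = 3.5833

S is symmetric (S[j,i] = S[i,j]). Assembling:

S = [[6.25, 1.6667, -2.0833],
 [1.6667, 8.6667, 4],
 [-2.0833, 4, 3.5833]]


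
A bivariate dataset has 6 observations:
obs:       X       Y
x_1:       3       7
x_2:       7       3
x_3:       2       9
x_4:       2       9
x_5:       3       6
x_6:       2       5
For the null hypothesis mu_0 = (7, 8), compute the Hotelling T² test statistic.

Step 1 — sample mean vector:
  mean(X) = (3 + 7 + 2 + 2 + 3 + 2) / 6 = 19/6 = 3.1667
  mean(Y) = (7 + 3 + 9 + 9 + 6 + 5) / 6 = 39/6 = 6.5
  x̄ = (3.1667, 6.5),  deviation x̄ - mu_0 = (3.1667, 6.5) - (7, 8) = (-3.8333, -1.5).

Step 2 — sample covariance matrix, S[i,j] = (1/(n-1)) · Σ_k (x_{k,i} - mean_i) · (x_{k,j} - mean_j), divisor n-1 = 5:
  S[X,X] = ((-0.1667)·(-0.1667) + (3.8333)·(3.8333) + (-1.1667)·(-1.1667) + (-1.1667)·(-1.1667) + (-0.1667)·(-0.1667) + (-1.1667)·(-1.1667)) / 5 = 18.8333/5 = 3.7667
  S[X,Y] = ((-0.1667)·(0.5) + (3.8333)·(-3.5) + (-1.1667)·(2.5) + (-1.1667)·(2.5) + (-0.1667)·(-0.5) + (-1.1667)·(-1.5)) / 5 = -17.5/5 = -3.5
  S[Y,Y] = ((0.5)·(0.5) + (-3.5)·(-3.5) + (2.5)·(2.5) + (2.5)·(2.5) + (-0.5)·(-0.5) + (-1.5)·(-1.5)) / 5 = 27.5/5 = 5.5
  S = [[3.7667, -3.5],
 [-3.5, 5.5]].

Step 3 — invert S. det(S) = 3.7667·5.5 - (-3.5)² = 8.4667.
  S^{-1} = (1/det) · [[d, -b], [-b, a]] = [[0.6496, 0.4134],
 [0.4134, 0.4449]].

Step 4 — quadratic form (x̄ - mu_0)^T · S^{-1} · (x̄ - mu_0):
  S^{-1} · (x̄ - mu_0) = (-3.1102, -2.252),
  (x̄ - mu_0)^T · [...] = (-3.8333)·(-3.1102) + (-1.5)·(-2.252) = 15.3005.

Step 5 — scale by n: T² = 6 · 15.3005 = 91.8031.

T² ≈ 91.8031


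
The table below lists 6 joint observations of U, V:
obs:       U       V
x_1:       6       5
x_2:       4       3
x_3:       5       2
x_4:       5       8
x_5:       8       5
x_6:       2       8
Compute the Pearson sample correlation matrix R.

Step 1 — column means:
  mean(U) = (6 + 4 + 5 + 5 + 8 + 2) / 6 = 30/6 = 5
  mean(V) = (5 + 3 + 2 + 8 + 5 + 8) / 6 = 31/6 = 5.1667

Step 2 — sample variances and covariances s[i,j] = (1/(n-1)) · Σ_k (x_{k,i} - mean_i) · (x_{k,j} - mean_j), with n-1 = 5:
  s[U,U] = ((1)·(1) + (-1)·(-1) + (0)·(0) + (0)·(0) + (3)·(3) + (-3)·(-3)) / 5 = 20/5 = 4
  s[U,V] = ((1)·(-0.1667) + (-1)·(-2.1667) + (0)·(-3.1667) + (0)·(2.8333) + (3)·(-0.1667) + (-3)·(2.8333)) / 5 = -7/5 = -1.4
  s[V,V] = ((-0.1667)·(-0.1667) + (-2.1667)·(-2.1667) + (-3.1667)·(-3.1667) + (2.8333)·(2.8333) + (-0.1667)·(-0.1667) + (2.8333)·(2.8333)) / 5 = 30.8333/5 = 6.1667
  Sample standard deviations s_i = √(s[i,i]):
  s(U) = √(4) = 2
  s(V) = √(6.1667) = 2.4833

Step 3 — r_{ij} = s_{ij} / (s_i · s_j):
  r[U,U] = 1 (diagonal).
  r[U,V] = -1.4 / (2 · 2.4833) = -1.4 / 4.9666 = -0.2819
  r[V,V] = 1 (diagonal).

R is symmetric with unit diagonal. Assembling:

R = [[1, -0.2819],
 [-0.2819, 1]]


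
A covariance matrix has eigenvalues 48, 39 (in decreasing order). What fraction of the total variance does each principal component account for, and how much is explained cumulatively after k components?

Step 1 — total variance = trace(Sigma) = Σ λ_i = 48 + 39 = 87.

Step 2 — fraction explained by component i = λ_i / Σ λ:
  PC1: 48/87 = 0.5517
  PC2: 39/87 = 0.4483

Step 3 — cumulative fraction after k components = (λ_1 + ... + λ_k) / Σ λ:
  k = 1: 48/87 = 0.5517
  k = 2: (48 + 39)/87 = 87/87 = 1

Summary (fraction, with percent):

explained: PC1 0.5517 (55.17%), PC2 0.4483 (44.83%);  cumulative: 0.5517, 1


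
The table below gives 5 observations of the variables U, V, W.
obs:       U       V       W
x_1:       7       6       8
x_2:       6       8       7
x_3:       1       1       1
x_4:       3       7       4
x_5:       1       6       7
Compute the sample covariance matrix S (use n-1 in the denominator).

Step 1 — column means:
  mean(U) = (7 + 6 + 1 + 3 + 1) / 5 = 18/5 = 3.6
  mean(V) = (6 + 8 + 1 + 7 + 6) / 5 = 28/5 = 5.6
  mean(W) = (8 + 7 + 1 + 4 + 7) / 5 = 27/5 = 5.4

Step 2 — sample covariance S[i,j] = (1/(n-1)) · Σ_k (x_{k,i} - mean_i) · (x_{k,j} - mean_j), with n-1 = 4.
  S[U,U] = ((3.4)·(3.4) + (2.4)·(2.4) + (-2.6)·(-2.6) + (-0.6)·(-0.6) + (-2.6)·(-2.6)) / 4 = 31.2/4 = 7.8
  S[U,V] = ((3.4)·(0.4) + (2.4)·(2.4) + (-2.6)·(-4.6) + (-0.6)·(1.4) + (-2.6)·(0.4)) / 4 = 17.2/4 = 4.3
  S[U,W] = ((3.4)·(2.6) + (2.4)·(1.6) + (-2.6)·(-4.4) + (-0.6)·(-1.4) + (-2.6)·(1.6)) / 4 = 20.8/4 = 5.2
  S[V,V] = ((0.4)·(0.4) + (2.4)·(2.4) + (-4.6)·(-4.6) + (1.4)·(1.4) + (0.4)·(0.4)) / 4 = 29.2/4 = 7.3
  S[V,W] = ((0.4)·(2.6) + (2.4)·(1.6) + (-4.6)·(-4.4) + (1.4)·(-1.4) + (0.4)·(1.6)) / 4 = 23.8/4 = 5.95
  S[W,W] = ((2.6)·(2.6) + (1.6)·(1.6) + (-4.4)·(-4.4) + (-1.4)·(-1.4) + (1.6)·(1.6)) / 4 = 33.2/4 = 8.3

S is symmetric (S[j,i] = S[i,j]). Assembling:

S = [[7.8, 4.3, 5.2],
 [4.3, 7.3, 5.95],
 [5.2, 5.95, 8.3]]


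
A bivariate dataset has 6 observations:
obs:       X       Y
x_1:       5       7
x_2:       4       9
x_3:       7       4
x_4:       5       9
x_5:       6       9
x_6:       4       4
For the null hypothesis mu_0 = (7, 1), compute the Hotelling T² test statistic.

Step 1 — sample mean vector:
  mean(X) = (5 + 4 + 7 + 5 + 6 + 4) / 6 = 31/6 = 5.1667
  mean(Y) = (7 + 9 + 4 + 9 + 9 + 4) / 6 = 42/6 = 7
  x̄ = (5.1667, 7),  deviation x̄ - mu_0 = (5.1667, 7) - (7, 1) = (-1.8333, 6).

Step 2 — sample covariance matrix, S[i,j] = (1/(n-1)) · Σ_k (x_{k,i} - mean_i) · (x_{k,j} - mean_j), divisor n-1 = 5:
  S[X,X] = ((-0.1667)·(-0.1667) + (-1.1667)·(-1.1667) + (1.8333)·(1.8333) + (-0.1667)·(-0.1667) + (0.8333)·(0.8333) + (-1.1667)·(-1.1667)) / 5 = 6.8333/5 = 1.3667
  S[X,Y] = ((-0.1667)·(0) + (-1.1667)·(2) + (1.8333)·(-3) + (-0.1667)·(2) + (0.8333)·(2) + (-1.1667)·(-3)) / 5 = -3/5 = -0.6
  S[Y,Y] = ((0)·(0) + (2)·(2) + (-3)·(-3) + (2)·(2) + (2)·(2) + (-3)·(-3)) / 5 = 30/5 = 6
  S = [[1.3667, -0.6],
 [-0.6, 6]].

Step 3 — invert S. det(S) = 1.3667·6 - (-0.6)² = 7.84.
  S^{-1} = (1/det) · [[d, -b], [-b, a]] = [[0.7653, 0.0765],
 [0.0765, 0.1743]].

Step 4 — quadratic form (x̄ - mu_0)^T · S^{-1} · (x̄ - mu_0):
  S^{-1} · (x̄ - mu_0) = (-0.9439, 0.9056),
  (x̄ - mu_0)^T · [...] = (-1.8333)·(-0.9439) + (6)·(0.9056) = 7.1641.

Step 5 — scale by n: T² = 6 · 7.1641 = 42.9847.

T² ≈ 42.9847


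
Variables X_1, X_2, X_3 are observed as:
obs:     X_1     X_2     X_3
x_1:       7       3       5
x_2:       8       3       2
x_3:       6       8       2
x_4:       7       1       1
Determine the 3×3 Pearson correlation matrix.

Step 1 — column means:
  mean(X_1) = (7 + 8 + 6 + 7) / 4 = 28/4 = 7
  mean(X_2) = (3 + 3 + 8 + 1) / 4 = 15/4 = 3.75
  mean(X_3) = (5 + 2 + 2 + 1) / 4 = 10/4 = 2.5

Step 2 — sample variances and covariances s[i,j] = (1/(n-1)) · Σ_k (x_{k,i} - mean_i) · (x_{k,j} - mean_j), with n-1 = 3:
  s[X_1,X_1] = ((0)·(0) + (1)·(1) + (-1)·(-1) + (0)·(0)) / 3 = 2/3 = 0.6667
  s[X_1,X_2] = ((0)·(-0.75) + (1)·(-0.75) + (-1)·(4.25) + (0)·(-2.75)) / 3 = -5/3 = -1.6667
  s[X_1,X_3] = ((0)·(2.5) + (1)·(-0.5) + (-1)·(-0.5) + (0)·(-1.5)) / 3 = 0/3 = 0
  s[X_2,X_2] = ((-0.75)·(-0.75) + (-0.75)·(-0.75) + (4.25)·(4.25) + (-2.75)·(-2.75)) / 3 = 26.75/3 = 8.9167
  s[X_2,X_3] = ((-0.75)·(2.5) + (-0.75)·(-0.5) + (4.25)·(-0.5) + (-2.75)·(-1.5)) / 3 = 0.5/3 = 0.1667
  s[X_3,X_3] = ((2.5)·(2.5) + (-0.5)·(-0.5) + (-0.5)·(-0.5) + (-1.5)·(-1.5)) / 3 = 9/3 = 3
  Sample standard deviations s_i = √(s[i,i]):
  s(X_1) = √(0.6667) = 0.8165
  s(X_2) = √(8.9167) = 2.9861
  s(X_3) = √(3) = 1.7321

Step 3 — r_{ij} = s_{ij} / (s_i · s_j):
  r[X_1,X_1] = 1 (diagonal).
  r[X_1,X_2] = -1.6667 / (0.8165 · 2.9861) = -1.6667 / 2.4381 = -0.6836
  r[X_1,X_3] = 0 / (0.8165 · 1.7321) = 0 / 1.4142 = 0
  r[X_2,X_2] = 1 (diagonal).
  r[X_2,X_3] = 0.1667 / (2.9861 · 1.7321) = 0.1667 / 5.172 = 0.0322
  r[X_3,X_3] = 1 (diagonal).

R is symmetric with unit diagonal. Assembling:

R = [[1, -0.6836, 0],
 [-0.6836, 1, 0.0322],
 [0, 0.0322, 1]]


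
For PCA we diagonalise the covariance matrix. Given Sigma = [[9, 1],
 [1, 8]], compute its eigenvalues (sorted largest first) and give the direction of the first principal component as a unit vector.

Step 1 — characteristic polynomial of 2×2 Sigma:
  det(Sigma - λI) = λ² - trace · λ + det = 0.
  trace = 9 + 8 = 17, det = 9·8 - (1)² = 71.
Step 2 — discriminant:
  Δ = trace² - 4·det = 289 - 284 = 5.
Step 3 — eigenvalues:
  λ = (trace ± √Δ)/2 = (17 ± 2.2361)/2,
  λ_1 = 9.618,  λ_2 = 7.382.

Step 4 — unit eigenvector for λ_1: solve (Sigma - λ_1 I)v = 0. First row:
  (9 - 9.618)·v_x + (1)·v_y = 0, i.e. (-0.618)·v_x + (1)·v_y = 0,
  so v ∝ (b, λ_1 - a) = (1, 0.618) = u.
  ||u|| = √((1)² + (0.618)²) = √(1.382) ≈ 1.1756,
  v_1 = u/||u|| ≈ (0.8507, 0.5257) (||v_1|| = 1).

λ_1 = 9.618,  λ_2 = 7.382;  v_1 ≈ (0.8507, 0.5257)


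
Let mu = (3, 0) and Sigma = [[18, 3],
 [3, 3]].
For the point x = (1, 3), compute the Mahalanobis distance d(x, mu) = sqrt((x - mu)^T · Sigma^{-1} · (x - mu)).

Step 1 — centre the observation: (x - mu) = (-2, 3).

Step 2 — invert Sigma. det(Sigma) = 18·3 - (3)² = 45.
  Sigma^{-1} = (1/det) · [[d, -b], [-b, a]] = [[0.0667, -0.0667],
 [-0.0667, 0.4]].

Step 3 — form the quadratic (x - mu)^T · Sigma^{-1} · (x - mu):
  Sigma^{-1} · (x - mu) = (-0.3333, 1.3333).
  (x - mu)^T · [Sigma^{-1} · (x - mu)] = (-2)·(-0.3333) + (3)·(1.3333) = 4.6667.

Step 4 — take square root: d = √(4.6667) ≈ 2.1602.

d(x, mu) = √(4.6667) ≈ 2.1602


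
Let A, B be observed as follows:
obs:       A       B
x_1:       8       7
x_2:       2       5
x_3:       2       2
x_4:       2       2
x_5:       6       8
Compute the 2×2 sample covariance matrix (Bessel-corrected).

Step 1 — column means:
  mean(A) = (8 + 2 + 2 + 2 + 6) / 5 = 20/5 = 4
  mean(B) = (7 + 5 + 2 + 2 + 8) / 5 = 24/5 = 4.8

Step 2 — sample covariance S[i,j] = (1/(n-1)) · Σ_k (x_{k,i} - mean_i) · (x_{k,j} - mean_j), with n-1 = 4.
  S[A,A] = ((4)·(4) + (-2)·(-2) + (-2)·(-2) + (-2)·(-2) + (2)·(2)) / 4 = 32/4 = 8
  S[A,B] = ((4)·(2.2) + (-2)·(0.2) + (-2)·(-2.8) + (-2)·(-2.8) + (2)·(3.2)) / 4 = 26/4 = 6.5
  S[B,B] = ((2.2)·(2.2) + (0.2)·(0.2) + (-2.8)·(-2.8) + (-2.8)·(-2.8) + (3.2)·(3.2)) / 4 = 30.8/4 = 7.7

S is symmetric (S[j,i] = S[i,j]). Assembling:

S = [[8, 6.5],
 [6.5, 7.7]]


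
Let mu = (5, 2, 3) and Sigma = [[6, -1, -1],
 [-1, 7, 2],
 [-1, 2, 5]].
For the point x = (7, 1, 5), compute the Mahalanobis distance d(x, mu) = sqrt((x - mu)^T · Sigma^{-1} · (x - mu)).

Step 1 — centre the observation: (x - mu) = (2, -1, 2).

Step 2 — invert Sigma (cofactor / det for 3×3, or solve directly):
  Sigma^{-1} = [[0.1742, 0.0169, 0.0281],
 [0.0169, 0.1629, -0.0618],
 [0.0281, -0.0618, 0.2303]].

Step 3 — form the quadratic (x - mu)^T · Sigma^{-1} · (x - mu):
  Sigma^{-1} · (x - mu) = (0.3876, -0.2528, 0.5787).
  (x - mu)^T · [Sigma^{-1} · (x - mu)] = (2)·(0.3876) + (-1)·(-0.2528) + (2)·(0.5787) = 2.1854.

Step 4 — take square root: d = √(2.1854) ≈ 1.4783.

d(x, mu) = √(2.1854) ≈ 1.4783


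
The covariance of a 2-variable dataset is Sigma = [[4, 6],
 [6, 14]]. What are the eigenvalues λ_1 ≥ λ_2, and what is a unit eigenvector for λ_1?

Step 1 — characteristic polynomial of 2×2 Sigma:
  det(Sigma - λI) = λ² - trace · λ + det = 0.
  trace = 4 + 14 = 18, det = 4·14 - (6)² = 20.
Step 2 — discriminant:
  Δ = trace² - 4·det = 324 - 80 = 244.
Step 3 — eigenvalues:
  λ = (trace ± √Δ)/2 = (18 ± 15.6205)/2,
  λ_1 = 16.8102,  λ_2 = 1.1898.

Step 4 — unit eigenvector for λ_1: solve (Sigma - λ_1 I)v = 0. First row:
  (4 - 16.8102)·v_x + (6)·v_y = 0, i.e. (-12.8102)·v_x + (6)·v_y = 0,
  so v ∝ (b, λ_1 - a) = (6, 12.8102) = u.
  ||u|| = √((6)² + (12.8102)²) = √(200.1025) ≈ 14.1458,
  v_1 = u/||u|| ≈ (0.4242, 0.9056) (||v_1|| = 1).

λ_1 = 16.8102,  λ_2 = 1.1898;  v_1 ≈ (0.4242, 0.9056)


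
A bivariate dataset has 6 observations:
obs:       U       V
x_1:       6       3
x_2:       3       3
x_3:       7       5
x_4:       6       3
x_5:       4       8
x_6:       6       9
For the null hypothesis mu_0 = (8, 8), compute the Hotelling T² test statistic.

Step 1 — sample mean vector:
  mean(U) = (6 + 3 + 7 + 6 + 4 + 6) / 6 = 32/6 = 5.3333
  mean(V) = (3 + 3 + 5 + 3 + 8 + 9) / 6 = 31/6 = 5.1667
  x̄ = (5.3333, 5.1667),  deviation x̄ - mu_0 = (5.3333, 5.1667) - (8, 8) = (-2.6667, -2.8333).

Step 2 — sample covariance matrix, S[i,j] = (1/(n-1)) · Σ_k (x_{k,i} - mean_i) · (x_{k,j} - mean_j), divisor n-1 = 5:
  S[U,U] = ((0.6667)·(0.6667) + (-2.3333)·(-2.3333) + (1.6667)·(1.6667) + (0.6667)·(0.6667) + (-1.3333)·(-1.3333) + (0.6667)·(0.6667)) / 5 = 11.3333/5 = 2.2667
  S[U,V] = ((0.6667)·(-2.1667) + (-2.3333)·(-2.1667) + (1.6667)·(-0.1667) + (0.6667)·(-2.1667) + (-1.3333)·(2.8333) + (0.6667)·(3.8333)) / 5 = 0.6667/5 = 0.1333
  S[V,V] = ((-2.1667)·(-2.1667) + (-2.1667)·(-2.1667) + (-0.1667)·(-0.1667) + (-2.1667)·(-2.1667) + (2.8333)·(2.8333) + (3.8333)·(3.8333)) / 5 = 36.8333/5 = 7.3667
  S = [[2.2667, 0.1333],
 [0.1333, 7.3667]].

Step 3 — invert S. det(S) = 2.2667·7.3667 - (0.1333)² = 16.68.
  S^{-1} = (1/det) · [[d, -b], [-b, a]] = [[0.4416, -0.008],
 [-0.008, 0.1359]].

Step 4 — quadratic form (x̄ - mu_0)^T · S^{-1} · (x̄ - mu_0):
  S^{-1} · (x̄ - mu_0) = (-1.1551, -0.3637),
  (x̄ - mu_0)^T · [...] = (-2.6667)·(-1.1551) + (-2.8333)·(-0.3637) = 4.1107.

Step 5 — scale by n: T² = 6 · 4.1107 = 24.6643.

T² ≈ 24.6643


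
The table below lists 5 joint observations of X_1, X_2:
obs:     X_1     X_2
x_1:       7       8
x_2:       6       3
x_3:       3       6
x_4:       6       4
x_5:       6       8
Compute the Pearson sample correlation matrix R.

Step 1 — column means:
  mean(X_1) = (7 + 6 + 3 + 6 + 6) / 5 = 28/5 = 5.6
  mean(X_2) = (8 + 3 + 6 + 4 + 8) / 5 = 29/5 = 5.8

Step 2 — sample variances and covariances s[i,j] = (1/(n-1)) · Σ_k (x_{k,i} - mean_i) · (x_{k,j} - mean_j), with n-1 = 4:
  s[X_1,X_1] = ((1.4)·(1.4) + (0.4)·(0.4) + (-2.6)·(-2.6) + (0.4)·(0.4) + (0.4)·(0.4)) / 4 = 9.2/4 = 2.3
  s[X_1,X_2] = ((1.4)·(2.2) + (0.4)·(-2.8) + (-2.6)·(0.2) + (0.4)·(-1.8) + (0.4)·(2.2)) / 4 = 1.6/4 = 0.4
  s[X_2,X_2] = ((2.2)·(2.2) + (-2.8)·(-2.8) + (0.2)·(0.2) + (-1.8)·(-1.8) + (2.2)·(2.2)) / 4 = 20.8/4 = 5.2
  Sample standard deviations s_i = √(s[i,i]):
  s(X_1) = √(2.3) = 1.5166
  s(X_2) = √(5.2) = 2.2804

Step 3 — r_{ij} = s_{ij} / (s_i · s_j):
  r[X_1,X_1] = 1 (diagonal).
  r[X_1,X_2] = 0.4 / (1.5166 · 2.2804) = 0.4 / 3.4583 = 0.1157
  r[X_2,X_2] = 1 (diagonal).

R is symmetric with unit diagonal. Assembling:

R = [[1, 0.1157],
 [0.1157, 1]]


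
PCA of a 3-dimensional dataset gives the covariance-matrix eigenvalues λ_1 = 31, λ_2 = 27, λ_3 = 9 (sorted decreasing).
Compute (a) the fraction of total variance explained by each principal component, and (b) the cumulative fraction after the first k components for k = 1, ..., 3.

Step 1 — total variance = trace(Sigma) = Σ λ_i = 31 + 27 + 9 = 67.

Step 2 — fraction explained by component i = λ_i / Σ λ:
  PC1: 31/67 = 0.4627
  PC2: 27/67 = 0.403
  PC3: 9/67 = 0.1343

Step 3 — cumulative fraction after k components = (λ_1 + ... + λ_k) / Σ λ:
  k = 1: 31/67 = 0.4627
  k = 2: (31 + 27)/67 = 58/67 = 0.8657
  k = 3: (31 + 27 + 9)/67 = 67/67 = 1

Summary (fraction, with percent):

explained: PC1 0.4627 (46.27%), PC2 0.403 (40.3%), PC3 0.1343 (13.43%);  cumulative: 0.4627, 0.8657, 1


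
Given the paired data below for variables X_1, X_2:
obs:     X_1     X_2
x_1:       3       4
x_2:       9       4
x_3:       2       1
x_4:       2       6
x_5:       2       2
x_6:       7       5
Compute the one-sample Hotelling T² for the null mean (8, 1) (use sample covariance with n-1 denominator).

Step 1 — sample mean vector:
  mean(X_1) = (3 + 9 + 2 + 2 + 2 + 7) / 6 = 25/6 = 4.1667
  mean(X_2) = (4 + 4 + 1 + 6 + 2 + 5) / 6 = 22/6 = 3.6667
  x̄ = (4.1667, 3.6667),  deviation x̄ - mu_0 = (4.1667, 3.6667) - (8, 1) = (-3.8333, 2.6667).

Step 2 — sample covariance matrix, S[i,j] = (1/(n-1)) · Σ_k (x_{k,i} - mean_i) · (x_{k,j} - mean_j), divisor n-1 = 5:
  S[X_1,X_1] = ((-1.1667)·(-1.1667) + (4.8333)·(4.8333) + (-2.1667)·(-2.1667) + (-2.1667)·(-2.1667) + (-2.1667)·(-2.1667) + (2.8333)·(2.8333)) / 5 = 46.8333/5 = 9.3667
  S[X_1,X_2] = ((-1.1667)·(0.3333) + (4.8333)·(0.3333) + (-2.1667)·(-2.6667) + (-2.1667)·(2.3333) + (-2.1667)·(-1.6667) + (2.8333)·(1.3333)) / 5 = 9.3333/5 = 1.8667
  S[X_2,X_2] = ((0.3333)·(0.3333) + (0.3333)·(0.3333) + (-2.6667)·(-2.6667) + (2.3333)·(2.3333) + (-1.6667)·(-1.6667) + (1.3333)·(1.3333)) / 5 = 17.3333/5 = 3.4667
  S = [[9.3667, 1.8667],
 [1.8667, 3.4667]].

Step 3 — invert S. det(S) = 9.3667·3.4667 - (1.8667)² = 28.9867.
  S^{-1} = (1/det) · [[d, -b], [-b, a]] = [[0.1196, -0.0644],
 [-0.0644, 0.3231]].

Step 4 — quadratic form (x̄ - mu_0)^T · S^{-1} · (x̄ - mu_0):
  S^{-1} · (x̄ - mu_0) = (-0.6302, 1.1086),
  (x̄ - mu_0)^T · [...] = (-3.8333)·(-0.6302) + (2.6667)·(1.1086) = 5.3718.

Step 5 — scale by n: T² = 6 · 5.3718 = 32.2309.

T² ≈ 32.2309


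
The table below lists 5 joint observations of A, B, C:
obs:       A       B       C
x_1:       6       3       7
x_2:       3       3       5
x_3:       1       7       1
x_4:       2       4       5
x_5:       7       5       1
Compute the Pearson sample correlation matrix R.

Step 1 — column means:
  mean(A) = (6 + 3 + 1 + 2 + 7) / 5 = 19/5 = 3.8
  mean(B) = (3 + 3 + 7 + 4 + 5) / 5 = 22/5 = 4.4
  mean(C) = (7 + 5 + 1 + 5 + 1) / 5 = 19/5 = 3.8

Step 2 — sample variances and covariances s[i,j] = (1/(n-1)) · Σ_k (x_{k,i} - mean_i) · (x_{k,j} - mean_j), with n-1 = 4:
  s[A,A] = ((2.2)·(2.2) + (-0.8)·(-0.8) + (-2.8)·(-2.8) + (-1.8)·(-1.8) + (3.2)·(3.2)) / 4 = 26.8/4 = 6.7
  s[A,B] = ((2.2)·(-1.4) + (-0.8)·(-1.4) + (-2.8)·(2.6) + (-1.8)·(-0.4) + (3.2)·(0.6)) / 4 = -6.6/4 = -1.65
  s[A,C] = ((2.2)·(3.2) + (-0.8)·(1.2) + (-2.8)·(-2.8) + (-1.8)·(1.2) + (3.2)·(-2.8)) / 4 = 2.8/4 = 0.7
  s[B,B] = ((-1.4)·(-1.4) + (-1.4)·(-1.4) + (2.6)·(2.6) + (-0.4)·(-0.4) + (0.6)·(0.6)) / 4 = 11.2/4 = 2.8
  s[B,C] = ((-1.4)·(3.2) + (-1.4)·(1.2) + (2.6)·(-2.8) + (-0.4)·(1.2) + (0.6)·(-2.8)) / 4 = -15.6/4 = -3.9
  s[C,C] = ((3.2)·(3.2) + (1.2)·(1.2) + (-2.8)·(-2.8) + (1.2)·(1.2) + (-2.8)·(-2.8)) / 4 = 28.8/4 = 7.2
  Sample standard deviations s_i = √(s[i,i]):
  s(A) = √(6.7) = 2.5884
  s(B) = √(2.8) = 1.6733
  s(C) = √(7.2) = 2.6833

Step 3 — r_{ij} = s_{ij} / (s_i · s_j):
  r[A,A] = 1 (diagonal).
  r[A,B] = -1.65 / (2.5884 · 1.6733) = -1.65 / 4.3313 = -0.3809
  r[A,C] = 0.7 / (2.5884 · 2.6833) = 0.7 / 6.9455 = 0.1008
  r[B,B] = 1 (diagonal).
  r[B,C] = -3.9 / (1.6733 · 2.6833) = -3.9 / 4.49 = -0.8686
  r[C,C] = 1 (diagonal).

R is symmetric with unit diagonal. Assembling:

R = [[1, -0.3809, 0.1008],
 [-0.3809, 1, -0.8686],
 [0.1008, -0.8686, 1]]


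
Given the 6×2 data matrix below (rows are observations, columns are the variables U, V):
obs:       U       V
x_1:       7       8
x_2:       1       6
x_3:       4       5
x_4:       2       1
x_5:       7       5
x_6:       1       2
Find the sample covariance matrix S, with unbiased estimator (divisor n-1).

Step 1 — column means:
  mean(U) = (7 + 1 + 4 + 2 + 7 + 1) / 6 = 22/6 = 3.6667
  mean(V) = (8 + 6 + 5 + 1 + 5 + 2) / 6 = 27/6 = 4.5

Step 2 — sample covariance S[i,j] = (1/(n-1)) · Σ_k (x_{k,i} - mean_i) · (x_{k,j} - mean_j), with n-1 = 5.
  S[U,U] = ((3.3333)·(3.3333) + (-2.6667)·(-2.6667) + (0.3333)·(0.3333) + (-1.6667)·(-1.6667) + (3.3333)·(3.3333) + (-2.6667)·(-2.6667)) / 5 = 39.3333/5 = 7.8667
  S[U,V] = ((3.3333)·(3.5) + (-2.6667)·(1.5) + (0.3333)·(0.5) + (-1.6667)·(-3.5) + (3.3333)·(0.5) + (-2.6667)·(-2.5)) / 5 = 22/5 = 4.4
  S[V,V] = ((3.5)·(3.5) + (1.5)·(1.5) + (0.5)·(0.5) + (-3.5)·(-3.5) + (0.5)·(0.5) + (-2.5)·(-2.5)) / 5 = 33.5/5 = 6.7

S is symmetric (S[j,i] = S[i,j]). Assembling:

S = [[7.8667, 4.4],
 [4.4, 6.7]]


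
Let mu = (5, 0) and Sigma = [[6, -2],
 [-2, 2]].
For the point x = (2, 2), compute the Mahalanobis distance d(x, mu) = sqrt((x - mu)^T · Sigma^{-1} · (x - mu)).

Step 1 — centre the observation: (x - mu) = (-3, 2).

Step 2 — invert Sigma. det(Sigma) = 6·2 - (-2)² = 8.
  Sigma^{-1} = (1/det) · [[d, -b], [-b, a]] = [[0.25, 0.25],
 [0.25, 0.75]].

Step 3 — form the quadratic (x - mu)^T · Sigma^{-1} · (x - mu):
  Sigma^{-1} · (x - mu) = (-0.25, 0.75).
  (x - mu)^T · [Sigma^{-1} · (x - mu)] = (-3)·(-0.25) + (2)·(0.75) = 2.25.

Step 4 — take square root: d = √(2.25) ≈ 1.5.

d(x, mu) = √(2.25) ≈ 1.5


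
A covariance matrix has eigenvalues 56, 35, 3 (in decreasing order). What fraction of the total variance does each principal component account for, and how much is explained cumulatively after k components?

Step 1 — total variance = trace(Sigma) = Σ λ_i = 56 + 35 + 3 = 94.

Step 2 — fraction explained by component i = λ_i / Σ λ:
  PC1: 56/94 = 0.5957
  PC2: 35/94 = 0.3723
  PC3: 3/94 = 0.0319

Step 3 — cumulative fraction after k components = (λ_1 + ... + λ_k) / Σ λ:
  k = 1: 56/94 = 0.5957
  k = 2: (56 + 35)/94 = 91/94 = 0.9681
  k = 3: (56 + 35 + 3)/94 = 94/94 = 1

Summary (fraction, with percent):

explained: PC1 0.5957 (59.57%), PC2 0.3723 (37.23%), PC3 0.0319 (3.19%);  cumulative: 0.5957, 0.9681, 1


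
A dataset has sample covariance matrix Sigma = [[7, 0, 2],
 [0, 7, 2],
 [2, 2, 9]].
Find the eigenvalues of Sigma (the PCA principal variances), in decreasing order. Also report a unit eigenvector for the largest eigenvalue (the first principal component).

Step 1 — characteristic polynomial p(λ) = det(λI - Sigma) = λ³ - tr·λ² + c_1·λ - det, where tr = trace, c_1 = sum of the principal 2×2 minors, det = det(Sigma):
  tr = 7 + 7 + 9 = 23,
  c_1 = (7·7 - (0)²) + (7·9 - (2)²) + (7·9 - (2)²) = 49 + 59 + 59 = 167,
  det = 7·(7·9 - (2)²) - (0)·((0)·9 - (2)·(2)) + (2)·((0)·(2) - 7·(2)) = 7·(59) - (0)·(-4) + (2)·(-14) = 385.
  So p(λ) = λ³ - 23λ² + 167λ - 385.
Step 2 — look for an integer root (rational root theorem: any rational root is an integer divisor of 385). Testing λ = 5:
  p(5) = 125 - 575 + 835 - 385 = 0  ✓
  Dividing out (λ - 5): p(λ) = (λ - 5)(λ² - 18λ + 77).
Step 3 — remaining eigenvalues from the quadratic λ² - 18λ + 77 = 0:
  Δ = 18² - 4·77 = 324 - 308 = 16,  λ = (18 ± √16)/2 = (18 ± 4)/2 = 11 or 7.
  Sorted: λ_1 = 11,  λ_2 = 7,  λ_3 = 5  (check: sum = 23 = tr ✓).

Step 4 — unit eigenvector for λ_1 = 11: v spans the null space of (Sigma - λ_1 I), whose rows are
  r_1 = (-4, 0, 2),  r_2 = (0, -4, 2),  r_3 = (2, 2, -2).
  v is orthogonal to every row, so take v ∝ r_1 × r_2 = ((0)·(2) - (2)·(-4), (2)·(0) - (-4)·(2), (-4)·(-4) - (0)·(0)) = (8, 8, 16).
  Rescale (divide by 8): u = (1, 1, 2).
  ||u|| = √((1)² + (1)² + (2)²) = √(6) ≈ 2.4495,  v_1 = u/||u|| ≈ (0.4082, 0.4082, 0.8165) (||v_1|| = 1).

λ_1 = 11,  λ_2 = 7,  λ_3 = 5;  v_1 ≈ (0.4082, 0.4082, 0.8165)
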